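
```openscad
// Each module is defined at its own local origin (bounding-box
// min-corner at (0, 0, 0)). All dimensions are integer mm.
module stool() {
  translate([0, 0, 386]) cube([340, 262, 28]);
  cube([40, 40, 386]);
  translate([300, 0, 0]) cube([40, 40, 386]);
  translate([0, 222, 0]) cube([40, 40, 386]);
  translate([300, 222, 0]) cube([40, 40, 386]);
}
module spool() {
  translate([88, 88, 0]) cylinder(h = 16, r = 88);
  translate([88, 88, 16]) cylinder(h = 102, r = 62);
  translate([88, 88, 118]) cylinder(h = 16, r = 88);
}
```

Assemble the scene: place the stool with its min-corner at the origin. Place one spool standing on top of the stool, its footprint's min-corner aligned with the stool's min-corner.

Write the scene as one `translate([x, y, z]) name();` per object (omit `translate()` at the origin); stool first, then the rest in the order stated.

stool();
translate([0, 0, 414]) spool();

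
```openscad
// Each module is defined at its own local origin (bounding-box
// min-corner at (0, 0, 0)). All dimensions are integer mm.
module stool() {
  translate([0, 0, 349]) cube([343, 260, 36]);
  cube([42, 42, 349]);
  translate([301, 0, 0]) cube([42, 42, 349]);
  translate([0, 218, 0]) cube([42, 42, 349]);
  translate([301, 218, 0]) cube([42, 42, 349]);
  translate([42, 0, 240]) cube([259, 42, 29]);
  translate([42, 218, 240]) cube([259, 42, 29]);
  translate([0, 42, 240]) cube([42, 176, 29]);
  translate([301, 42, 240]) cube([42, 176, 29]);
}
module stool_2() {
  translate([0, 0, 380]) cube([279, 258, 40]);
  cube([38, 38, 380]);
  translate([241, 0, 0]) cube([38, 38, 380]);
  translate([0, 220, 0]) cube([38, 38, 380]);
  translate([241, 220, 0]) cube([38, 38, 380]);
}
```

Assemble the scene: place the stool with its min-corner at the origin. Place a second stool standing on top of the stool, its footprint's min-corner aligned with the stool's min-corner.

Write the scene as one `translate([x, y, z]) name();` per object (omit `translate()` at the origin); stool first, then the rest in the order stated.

stool();
translate([0, 0, 385]) stool_2();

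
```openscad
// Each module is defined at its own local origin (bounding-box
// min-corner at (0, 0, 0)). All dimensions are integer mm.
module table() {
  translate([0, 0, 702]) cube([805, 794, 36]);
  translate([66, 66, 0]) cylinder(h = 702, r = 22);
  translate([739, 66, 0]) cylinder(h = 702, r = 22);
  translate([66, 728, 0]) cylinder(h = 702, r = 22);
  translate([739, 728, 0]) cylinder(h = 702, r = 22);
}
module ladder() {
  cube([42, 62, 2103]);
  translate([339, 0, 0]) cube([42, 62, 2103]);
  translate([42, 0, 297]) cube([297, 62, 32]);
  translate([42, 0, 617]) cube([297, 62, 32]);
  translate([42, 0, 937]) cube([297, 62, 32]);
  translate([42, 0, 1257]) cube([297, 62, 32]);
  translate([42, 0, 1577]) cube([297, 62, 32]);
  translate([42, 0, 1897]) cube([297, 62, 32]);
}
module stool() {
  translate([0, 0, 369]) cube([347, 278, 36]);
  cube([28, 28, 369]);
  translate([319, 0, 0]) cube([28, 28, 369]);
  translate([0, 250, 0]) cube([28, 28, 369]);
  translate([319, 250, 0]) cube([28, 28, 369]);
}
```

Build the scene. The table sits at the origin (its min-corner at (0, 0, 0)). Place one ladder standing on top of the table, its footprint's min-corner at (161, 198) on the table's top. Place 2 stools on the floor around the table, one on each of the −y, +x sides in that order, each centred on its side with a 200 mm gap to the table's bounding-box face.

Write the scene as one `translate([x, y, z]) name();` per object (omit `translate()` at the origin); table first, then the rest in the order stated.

table();
translate([161, 198, 738]) ladder();
translate([229, -478, 0]) stool();
translate([1005, 258, 0]) stool();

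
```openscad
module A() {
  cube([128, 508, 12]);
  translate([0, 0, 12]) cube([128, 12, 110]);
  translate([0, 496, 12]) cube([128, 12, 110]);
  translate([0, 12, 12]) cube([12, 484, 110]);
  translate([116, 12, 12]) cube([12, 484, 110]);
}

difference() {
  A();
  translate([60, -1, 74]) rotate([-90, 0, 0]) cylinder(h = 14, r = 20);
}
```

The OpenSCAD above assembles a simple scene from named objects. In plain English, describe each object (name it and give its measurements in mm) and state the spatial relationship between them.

A is an open storage box with external size 128×508×122 mm and wall thickness 12 mm (the base is also 12 mm thick). The base covers the whole footprint; the four walls stand on the base, with the y-facing walls full-width and the x-facing walls fitting between their inner faces.

The open box has a circular hole of radius 20 mm through its front wall, centred at (x = 60, z = 74).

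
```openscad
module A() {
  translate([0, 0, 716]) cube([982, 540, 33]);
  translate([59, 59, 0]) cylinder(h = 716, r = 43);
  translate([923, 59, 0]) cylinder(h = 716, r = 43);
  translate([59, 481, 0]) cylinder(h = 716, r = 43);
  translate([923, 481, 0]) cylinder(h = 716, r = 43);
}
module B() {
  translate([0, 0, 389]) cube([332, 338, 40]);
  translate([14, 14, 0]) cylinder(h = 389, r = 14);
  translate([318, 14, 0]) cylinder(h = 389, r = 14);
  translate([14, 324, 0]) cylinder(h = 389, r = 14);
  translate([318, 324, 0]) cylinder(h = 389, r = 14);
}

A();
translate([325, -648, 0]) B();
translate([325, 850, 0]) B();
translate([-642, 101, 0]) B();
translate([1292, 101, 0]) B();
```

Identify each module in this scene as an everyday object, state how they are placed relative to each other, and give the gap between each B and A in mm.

A is a table. B is a stool. Four stools sit around the table at the −y, +y, −x, +x sides. The gap between each stool and the table is 310 mm.

Each stool's nearest face is 310 mm from the table's bounding box.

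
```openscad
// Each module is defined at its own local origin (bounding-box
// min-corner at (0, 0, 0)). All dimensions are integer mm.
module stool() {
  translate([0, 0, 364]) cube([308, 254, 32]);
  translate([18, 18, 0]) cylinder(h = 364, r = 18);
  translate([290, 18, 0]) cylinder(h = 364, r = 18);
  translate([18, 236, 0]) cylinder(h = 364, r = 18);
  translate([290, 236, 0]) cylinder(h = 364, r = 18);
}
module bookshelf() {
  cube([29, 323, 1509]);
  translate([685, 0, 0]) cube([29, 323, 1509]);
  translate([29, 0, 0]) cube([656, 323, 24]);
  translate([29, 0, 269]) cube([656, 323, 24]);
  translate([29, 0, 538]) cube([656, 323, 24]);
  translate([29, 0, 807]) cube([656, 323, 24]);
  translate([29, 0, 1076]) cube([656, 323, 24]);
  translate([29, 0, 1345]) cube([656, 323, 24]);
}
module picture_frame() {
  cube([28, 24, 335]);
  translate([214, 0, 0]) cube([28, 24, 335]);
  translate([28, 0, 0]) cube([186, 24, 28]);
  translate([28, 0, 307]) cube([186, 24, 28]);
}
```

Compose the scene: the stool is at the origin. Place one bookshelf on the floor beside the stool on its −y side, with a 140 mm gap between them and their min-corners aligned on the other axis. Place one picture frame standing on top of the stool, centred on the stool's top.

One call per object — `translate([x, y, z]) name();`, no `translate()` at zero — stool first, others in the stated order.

stool();
translate([0, -463, 0]) bookshelf();
translate([33, 115, 396]) picture_frame();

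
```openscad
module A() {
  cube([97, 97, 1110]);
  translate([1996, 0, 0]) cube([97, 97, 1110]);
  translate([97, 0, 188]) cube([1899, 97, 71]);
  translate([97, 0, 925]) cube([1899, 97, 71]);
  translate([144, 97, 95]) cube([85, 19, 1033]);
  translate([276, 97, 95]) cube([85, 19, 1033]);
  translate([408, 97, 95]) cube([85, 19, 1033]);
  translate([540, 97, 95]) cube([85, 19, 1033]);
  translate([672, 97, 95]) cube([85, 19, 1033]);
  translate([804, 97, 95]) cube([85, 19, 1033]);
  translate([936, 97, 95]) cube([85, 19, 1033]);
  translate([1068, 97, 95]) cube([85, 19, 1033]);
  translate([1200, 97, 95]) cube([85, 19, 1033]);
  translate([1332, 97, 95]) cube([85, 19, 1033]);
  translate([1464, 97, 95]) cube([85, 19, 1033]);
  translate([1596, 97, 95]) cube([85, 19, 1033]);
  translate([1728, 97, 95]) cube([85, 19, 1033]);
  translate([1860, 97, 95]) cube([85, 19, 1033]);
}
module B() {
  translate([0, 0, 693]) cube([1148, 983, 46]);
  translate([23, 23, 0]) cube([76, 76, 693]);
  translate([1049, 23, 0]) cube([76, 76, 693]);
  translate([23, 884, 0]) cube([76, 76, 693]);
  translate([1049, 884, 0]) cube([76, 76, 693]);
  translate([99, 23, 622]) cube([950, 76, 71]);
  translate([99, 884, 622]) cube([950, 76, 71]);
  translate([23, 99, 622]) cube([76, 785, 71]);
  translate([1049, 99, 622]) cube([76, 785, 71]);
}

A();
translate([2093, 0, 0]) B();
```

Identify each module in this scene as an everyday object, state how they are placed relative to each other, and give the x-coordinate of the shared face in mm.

The fence section's +x face and the table's −x face are both at x = 2093 mm.

A is a fence section. B is a table. The table is against the fence section's +x side, with their −y faces flush. The x-coordinate of the shared face is 2093 mm.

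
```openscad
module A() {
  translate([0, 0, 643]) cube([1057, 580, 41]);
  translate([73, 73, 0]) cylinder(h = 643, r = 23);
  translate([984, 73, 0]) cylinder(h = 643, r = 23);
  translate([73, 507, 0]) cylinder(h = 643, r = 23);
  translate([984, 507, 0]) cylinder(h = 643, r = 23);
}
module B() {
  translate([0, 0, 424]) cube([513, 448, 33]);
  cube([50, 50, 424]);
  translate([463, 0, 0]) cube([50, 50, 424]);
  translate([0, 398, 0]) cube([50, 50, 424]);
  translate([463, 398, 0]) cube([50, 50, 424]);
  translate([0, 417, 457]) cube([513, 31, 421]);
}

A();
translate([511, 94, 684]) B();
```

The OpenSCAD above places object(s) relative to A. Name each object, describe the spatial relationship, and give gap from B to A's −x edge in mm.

The chair's min-x is at 511; the table's min-x is 0; gap = 511 mm.

A is a table. B is a chair. The chair is on top of the table. The gap from the chair to the table's −x edge is 511 mm.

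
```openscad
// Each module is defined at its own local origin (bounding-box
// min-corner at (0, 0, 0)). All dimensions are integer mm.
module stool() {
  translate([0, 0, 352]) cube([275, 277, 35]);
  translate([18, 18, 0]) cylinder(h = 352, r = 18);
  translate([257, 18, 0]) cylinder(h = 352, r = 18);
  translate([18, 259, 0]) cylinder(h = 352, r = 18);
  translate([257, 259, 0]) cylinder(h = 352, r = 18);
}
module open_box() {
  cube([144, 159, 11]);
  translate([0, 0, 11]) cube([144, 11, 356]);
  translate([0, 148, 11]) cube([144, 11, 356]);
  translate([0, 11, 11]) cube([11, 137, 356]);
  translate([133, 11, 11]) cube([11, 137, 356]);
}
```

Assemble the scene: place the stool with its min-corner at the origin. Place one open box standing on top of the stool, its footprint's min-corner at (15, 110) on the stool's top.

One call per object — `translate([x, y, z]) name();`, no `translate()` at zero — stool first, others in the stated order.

stool();
translate([15, 110, 387]) open_box();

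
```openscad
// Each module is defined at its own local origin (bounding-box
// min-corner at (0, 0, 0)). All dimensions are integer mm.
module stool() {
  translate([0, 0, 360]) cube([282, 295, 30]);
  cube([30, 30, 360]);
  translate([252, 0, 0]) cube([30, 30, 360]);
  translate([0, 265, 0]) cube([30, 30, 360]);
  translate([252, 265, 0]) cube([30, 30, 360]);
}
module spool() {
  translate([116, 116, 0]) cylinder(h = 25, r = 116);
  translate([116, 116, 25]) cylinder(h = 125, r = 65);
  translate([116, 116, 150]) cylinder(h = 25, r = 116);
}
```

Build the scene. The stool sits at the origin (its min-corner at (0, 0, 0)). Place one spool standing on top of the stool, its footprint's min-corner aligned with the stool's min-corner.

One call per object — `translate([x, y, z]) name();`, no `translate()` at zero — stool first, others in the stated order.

stool();
translate([0, 0, 390]) spool();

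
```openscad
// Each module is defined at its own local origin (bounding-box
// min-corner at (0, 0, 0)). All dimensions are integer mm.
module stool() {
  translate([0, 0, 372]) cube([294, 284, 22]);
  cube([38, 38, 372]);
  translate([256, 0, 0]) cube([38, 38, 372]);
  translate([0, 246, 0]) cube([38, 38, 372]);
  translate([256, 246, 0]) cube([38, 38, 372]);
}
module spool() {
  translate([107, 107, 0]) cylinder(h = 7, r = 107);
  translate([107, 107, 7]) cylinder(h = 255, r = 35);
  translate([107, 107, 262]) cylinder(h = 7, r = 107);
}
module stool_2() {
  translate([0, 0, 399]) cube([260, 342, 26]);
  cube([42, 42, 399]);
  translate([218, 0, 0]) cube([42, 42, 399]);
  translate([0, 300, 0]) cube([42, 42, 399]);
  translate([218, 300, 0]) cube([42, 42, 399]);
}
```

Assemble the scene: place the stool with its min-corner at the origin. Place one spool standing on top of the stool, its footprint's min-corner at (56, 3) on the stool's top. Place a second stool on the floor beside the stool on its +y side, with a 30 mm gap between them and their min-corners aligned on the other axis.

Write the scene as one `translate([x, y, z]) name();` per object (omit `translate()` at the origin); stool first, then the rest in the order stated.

stool();
translate([56, 3, 394]) spool();
translate([0, 314, 0]) stool_2();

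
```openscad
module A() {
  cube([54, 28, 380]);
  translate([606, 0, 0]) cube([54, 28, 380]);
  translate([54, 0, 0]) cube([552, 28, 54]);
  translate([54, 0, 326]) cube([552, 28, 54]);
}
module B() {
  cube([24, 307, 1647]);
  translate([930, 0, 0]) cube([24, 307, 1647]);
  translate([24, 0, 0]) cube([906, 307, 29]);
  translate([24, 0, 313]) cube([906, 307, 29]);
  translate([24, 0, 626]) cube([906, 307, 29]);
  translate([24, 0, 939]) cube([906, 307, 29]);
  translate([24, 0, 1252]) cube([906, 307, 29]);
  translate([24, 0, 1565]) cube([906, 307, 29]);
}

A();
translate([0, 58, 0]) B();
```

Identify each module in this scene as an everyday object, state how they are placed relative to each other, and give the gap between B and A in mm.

The bookshelf's nearest face is 30 mm from the picture frame's +y face.

A is a picture frame. B is a bookshelf. The bookshelf is on the floor beside the picture frame on its +y side. The gap between the bookshelf and the picture frame is 30 mm.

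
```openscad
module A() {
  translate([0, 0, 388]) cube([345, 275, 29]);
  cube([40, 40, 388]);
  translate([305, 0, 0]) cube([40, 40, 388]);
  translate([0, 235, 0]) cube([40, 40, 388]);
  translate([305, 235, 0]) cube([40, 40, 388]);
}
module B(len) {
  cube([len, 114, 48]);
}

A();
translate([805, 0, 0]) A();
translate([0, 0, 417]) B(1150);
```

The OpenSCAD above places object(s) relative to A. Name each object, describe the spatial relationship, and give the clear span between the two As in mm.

A is a stool. B is a beam. A beam spans the tops of two stools. The clear span between the two stools is 460 mm.

Second stool starts at x = 805; first ends at x = 345; clear span = 805 − 345 = 460 mm.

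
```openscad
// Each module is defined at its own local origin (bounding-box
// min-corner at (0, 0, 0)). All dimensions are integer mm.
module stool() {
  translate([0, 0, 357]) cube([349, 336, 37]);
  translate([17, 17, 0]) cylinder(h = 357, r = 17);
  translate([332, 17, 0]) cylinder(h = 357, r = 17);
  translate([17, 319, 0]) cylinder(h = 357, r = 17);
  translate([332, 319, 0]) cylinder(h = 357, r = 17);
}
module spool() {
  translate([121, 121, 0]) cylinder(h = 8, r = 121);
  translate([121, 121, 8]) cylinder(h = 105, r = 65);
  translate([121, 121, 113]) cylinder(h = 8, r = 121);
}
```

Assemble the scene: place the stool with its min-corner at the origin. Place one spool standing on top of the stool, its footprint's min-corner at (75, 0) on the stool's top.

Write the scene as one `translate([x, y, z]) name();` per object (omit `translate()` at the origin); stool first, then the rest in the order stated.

stool();
translate([75, 0, 394]) spool();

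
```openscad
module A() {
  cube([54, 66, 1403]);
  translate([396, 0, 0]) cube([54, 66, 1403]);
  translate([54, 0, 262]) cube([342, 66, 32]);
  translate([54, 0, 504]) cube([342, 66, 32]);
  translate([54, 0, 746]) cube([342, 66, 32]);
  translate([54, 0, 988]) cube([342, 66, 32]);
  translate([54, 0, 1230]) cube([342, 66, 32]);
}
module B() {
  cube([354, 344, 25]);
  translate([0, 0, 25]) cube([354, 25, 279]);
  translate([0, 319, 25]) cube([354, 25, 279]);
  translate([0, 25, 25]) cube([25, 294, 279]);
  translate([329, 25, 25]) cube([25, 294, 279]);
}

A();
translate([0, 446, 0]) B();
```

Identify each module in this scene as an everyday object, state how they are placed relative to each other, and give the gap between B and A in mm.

The open box's nearest face is 380 mm from the ladder's +y face.

A is a ladder. B is an open box. The open box is on the floor beside the ladder on its +y side. The gap between the open box and the ladder is 380 mm.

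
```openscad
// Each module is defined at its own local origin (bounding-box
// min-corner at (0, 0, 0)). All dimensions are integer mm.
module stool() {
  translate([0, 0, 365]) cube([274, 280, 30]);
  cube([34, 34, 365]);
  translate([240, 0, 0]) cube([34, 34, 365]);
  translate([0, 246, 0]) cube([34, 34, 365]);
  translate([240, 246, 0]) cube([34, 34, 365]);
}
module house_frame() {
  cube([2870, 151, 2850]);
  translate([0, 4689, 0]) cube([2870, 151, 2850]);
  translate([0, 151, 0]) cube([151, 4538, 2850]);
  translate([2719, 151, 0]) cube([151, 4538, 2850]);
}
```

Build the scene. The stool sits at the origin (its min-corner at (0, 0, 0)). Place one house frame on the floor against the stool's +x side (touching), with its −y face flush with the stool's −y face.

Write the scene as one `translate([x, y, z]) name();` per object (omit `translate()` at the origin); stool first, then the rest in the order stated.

stool();
translate([274, 0, 0]) house_frame();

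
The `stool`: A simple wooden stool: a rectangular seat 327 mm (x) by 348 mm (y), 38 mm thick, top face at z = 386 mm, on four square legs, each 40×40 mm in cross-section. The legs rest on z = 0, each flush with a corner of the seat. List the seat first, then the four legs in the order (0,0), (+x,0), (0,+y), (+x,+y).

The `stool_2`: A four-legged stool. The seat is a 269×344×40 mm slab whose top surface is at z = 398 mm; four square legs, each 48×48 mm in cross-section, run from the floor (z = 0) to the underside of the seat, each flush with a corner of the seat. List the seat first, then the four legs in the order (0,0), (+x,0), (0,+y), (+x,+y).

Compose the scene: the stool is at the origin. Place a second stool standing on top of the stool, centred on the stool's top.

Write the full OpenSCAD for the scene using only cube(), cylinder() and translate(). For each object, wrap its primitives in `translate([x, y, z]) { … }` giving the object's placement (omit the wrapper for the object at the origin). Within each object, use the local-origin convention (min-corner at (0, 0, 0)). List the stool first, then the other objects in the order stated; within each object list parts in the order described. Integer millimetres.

translate([0, 0, 348]) cube([327, 348, 38]);
cube([40, 40, 348]);
translate([287, 0, 0]) cube([40, 40, 348]);
translate([0, 308, 0]) cube([40, 40, 348]);
translate([287, 308, 0]) cube([40, 40, 348]);
translate([29, 2, 386]) {
  translate([0, 0, 358]) cube([269, 344, 40]);
  cube([48, 48, 358]);
  translate([221, 0, 0]) cube([48, 48, 358]);
  translate([0, 296, 0]) cube([48, 48, 358]);
  translate([221, 296, 0]) cube([48, 48, 358]);
}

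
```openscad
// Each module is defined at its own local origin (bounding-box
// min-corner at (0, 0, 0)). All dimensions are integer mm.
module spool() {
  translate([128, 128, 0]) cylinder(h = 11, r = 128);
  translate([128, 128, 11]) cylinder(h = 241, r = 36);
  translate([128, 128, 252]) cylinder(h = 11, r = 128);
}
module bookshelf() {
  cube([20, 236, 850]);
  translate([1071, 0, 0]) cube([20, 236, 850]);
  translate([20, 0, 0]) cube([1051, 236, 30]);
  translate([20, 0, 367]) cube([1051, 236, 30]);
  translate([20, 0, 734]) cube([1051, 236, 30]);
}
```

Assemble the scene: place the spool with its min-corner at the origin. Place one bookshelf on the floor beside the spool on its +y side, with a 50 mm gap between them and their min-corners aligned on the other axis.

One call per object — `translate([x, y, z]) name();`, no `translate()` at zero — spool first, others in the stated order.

spool();
translate([0, 306, 0]) bookshelf();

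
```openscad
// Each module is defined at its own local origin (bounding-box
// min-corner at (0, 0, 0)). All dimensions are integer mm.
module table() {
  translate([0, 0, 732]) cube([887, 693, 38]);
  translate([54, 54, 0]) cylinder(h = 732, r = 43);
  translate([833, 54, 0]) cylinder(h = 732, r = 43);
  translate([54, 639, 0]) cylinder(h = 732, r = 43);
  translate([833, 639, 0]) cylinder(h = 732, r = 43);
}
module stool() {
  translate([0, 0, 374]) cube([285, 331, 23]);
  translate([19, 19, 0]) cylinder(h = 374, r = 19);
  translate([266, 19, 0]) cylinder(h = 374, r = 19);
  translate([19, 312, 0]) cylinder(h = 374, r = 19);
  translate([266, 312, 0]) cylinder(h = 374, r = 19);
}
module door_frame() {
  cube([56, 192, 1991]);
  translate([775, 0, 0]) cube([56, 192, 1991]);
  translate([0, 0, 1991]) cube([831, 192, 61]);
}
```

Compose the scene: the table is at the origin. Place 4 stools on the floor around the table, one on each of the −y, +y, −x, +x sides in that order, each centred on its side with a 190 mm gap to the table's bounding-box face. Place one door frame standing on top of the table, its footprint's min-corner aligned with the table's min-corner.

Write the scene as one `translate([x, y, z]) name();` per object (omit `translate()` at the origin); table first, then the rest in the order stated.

table();
translate([301, -521, 0]) stool();
translate([301, 883, 0]) stool();
translate([-475, 181, 0]) stool();
translate([1077, 181, 0]) stool();
translate([0, 0, 770]) door_frame();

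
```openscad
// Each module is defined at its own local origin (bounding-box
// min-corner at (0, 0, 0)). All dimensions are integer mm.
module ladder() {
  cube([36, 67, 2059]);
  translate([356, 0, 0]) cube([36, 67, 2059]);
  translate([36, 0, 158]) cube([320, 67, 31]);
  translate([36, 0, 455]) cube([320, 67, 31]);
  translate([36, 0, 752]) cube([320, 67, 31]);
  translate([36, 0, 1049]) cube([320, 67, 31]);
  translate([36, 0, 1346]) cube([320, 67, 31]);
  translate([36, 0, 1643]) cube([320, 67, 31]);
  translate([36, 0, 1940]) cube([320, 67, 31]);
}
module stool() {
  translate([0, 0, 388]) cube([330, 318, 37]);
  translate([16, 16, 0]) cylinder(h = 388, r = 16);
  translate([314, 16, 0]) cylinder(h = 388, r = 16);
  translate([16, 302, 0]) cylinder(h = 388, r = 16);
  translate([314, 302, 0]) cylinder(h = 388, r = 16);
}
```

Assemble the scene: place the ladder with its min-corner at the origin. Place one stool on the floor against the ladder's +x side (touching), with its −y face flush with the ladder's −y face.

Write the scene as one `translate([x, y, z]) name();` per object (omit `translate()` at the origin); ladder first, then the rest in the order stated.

ladder();
translate([392, 0, 0]) stool();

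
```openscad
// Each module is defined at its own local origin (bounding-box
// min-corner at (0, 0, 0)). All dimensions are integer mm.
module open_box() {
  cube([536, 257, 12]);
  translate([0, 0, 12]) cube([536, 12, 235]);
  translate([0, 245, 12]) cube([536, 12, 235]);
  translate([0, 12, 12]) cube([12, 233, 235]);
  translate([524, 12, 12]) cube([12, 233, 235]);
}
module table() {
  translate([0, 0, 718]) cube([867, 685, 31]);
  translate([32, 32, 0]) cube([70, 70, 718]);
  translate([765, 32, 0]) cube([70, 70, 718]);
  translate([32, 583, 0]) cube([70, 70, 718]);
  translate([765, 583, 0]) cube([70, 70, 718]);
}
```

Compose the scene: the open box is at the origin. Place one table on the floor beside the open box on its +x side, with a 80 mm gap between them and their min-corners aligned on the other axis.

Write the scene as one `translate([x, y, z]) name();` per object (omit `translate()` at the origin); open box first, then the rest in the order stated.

open_box();
translate([616, 0, 0]) table();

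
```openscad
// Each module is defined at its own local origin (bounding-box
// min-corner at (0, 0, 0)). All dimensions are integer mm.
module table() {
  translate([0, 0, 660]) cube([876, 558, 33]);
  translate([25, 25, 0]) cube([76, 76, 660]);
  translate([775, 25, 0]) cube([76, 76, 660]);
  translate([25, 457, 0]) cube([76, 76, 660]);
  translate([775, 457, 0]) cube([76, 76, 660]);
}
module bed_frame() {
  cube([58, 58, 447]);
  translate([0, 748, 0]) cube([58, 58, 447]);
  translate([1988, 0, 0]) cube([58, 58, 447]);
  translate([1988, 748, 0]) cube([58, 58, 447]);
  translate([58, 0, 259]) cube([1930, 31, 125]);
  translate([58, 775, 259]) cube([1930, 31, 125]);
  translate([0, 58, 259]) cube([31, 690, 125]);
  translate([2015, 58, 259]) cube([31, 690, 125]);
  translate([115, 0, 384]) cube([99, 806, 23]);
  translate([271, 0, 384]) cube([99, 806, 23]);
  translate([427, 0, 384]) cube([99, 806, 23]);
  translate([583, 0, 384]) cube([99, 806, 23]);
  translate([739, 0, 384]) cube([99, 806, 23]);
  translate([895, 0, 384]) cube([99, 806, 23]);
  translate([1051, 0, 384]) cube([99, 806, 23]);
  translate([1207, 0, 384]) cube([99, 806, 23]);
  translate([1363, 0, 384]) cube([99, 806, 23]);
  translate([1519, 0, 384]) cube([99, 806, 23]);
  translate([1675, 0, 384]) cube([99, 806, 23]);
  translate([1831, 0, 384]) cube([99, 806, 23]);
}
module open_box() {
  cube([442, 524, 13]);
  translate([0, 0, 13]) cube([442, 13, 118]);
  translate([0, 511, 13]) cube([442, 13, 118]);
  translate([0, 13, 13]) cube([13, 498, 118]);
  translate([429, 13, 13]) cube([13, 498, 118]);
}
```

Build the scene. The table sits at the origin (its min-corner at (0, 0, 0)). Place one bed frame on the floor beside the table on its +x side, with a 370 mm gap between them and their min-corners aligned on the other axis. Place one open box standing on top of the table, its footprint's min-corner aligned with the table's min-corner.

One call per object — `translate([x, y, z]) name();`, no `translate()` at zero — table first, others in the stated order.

table();
translate([1246, 0, 0]) bed_frame();
translate([0, 0, 693]) open_box();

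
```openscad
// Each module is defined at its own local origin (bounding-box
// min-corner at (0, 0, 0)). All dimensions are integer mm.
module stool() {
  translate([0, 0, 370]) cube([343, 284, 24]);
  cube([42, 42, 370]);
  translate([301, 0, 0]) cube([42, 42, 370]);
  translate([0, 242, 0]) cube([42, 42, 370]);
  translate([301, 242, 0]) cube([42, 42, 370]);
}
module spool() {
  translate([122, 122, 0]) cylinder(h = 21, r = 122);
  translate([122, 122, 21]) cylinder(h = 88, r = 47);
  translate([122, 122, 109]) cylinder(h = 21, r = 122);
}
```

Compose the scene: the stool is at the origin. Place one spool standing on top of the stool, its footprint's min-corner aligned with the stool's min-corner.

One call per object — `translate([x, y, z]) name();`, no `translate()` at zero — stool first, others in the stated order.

stool();
translate([0, 0, 394]) spool();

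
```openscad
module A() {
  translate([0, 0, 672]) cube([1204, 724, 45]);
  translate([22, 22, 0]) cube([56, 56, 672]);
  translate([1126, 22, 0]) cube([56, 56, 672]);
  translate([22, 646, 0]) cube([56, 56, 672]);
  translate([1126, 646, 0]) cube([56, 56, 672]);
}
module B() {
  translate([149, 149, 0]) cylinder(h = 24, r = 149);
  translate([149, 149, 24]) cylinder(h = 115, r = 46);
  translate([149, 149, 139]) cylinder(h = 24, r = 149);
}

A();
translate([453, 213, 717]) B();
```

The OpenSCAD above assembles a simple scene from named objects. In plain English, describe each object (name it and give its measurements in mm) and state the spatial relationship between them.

A is a rectangular dining table. The top is 1204×724×45 mm with its upper surface at z = 717 mm. It stands on four 56×56 mm square legs, each inset 22 mm from the nearest pair of top edges, running from the floor to the underside of the top.

B is a spool: two coaxial disc flanges of radius 149 mm and thickness 24 mm, joined by a core cylinder of radius 46 mm and height 115 mm. The lower flange rests on z = 0 and the three cylinders share a vertical axis.

The spool is on top of the table, centred.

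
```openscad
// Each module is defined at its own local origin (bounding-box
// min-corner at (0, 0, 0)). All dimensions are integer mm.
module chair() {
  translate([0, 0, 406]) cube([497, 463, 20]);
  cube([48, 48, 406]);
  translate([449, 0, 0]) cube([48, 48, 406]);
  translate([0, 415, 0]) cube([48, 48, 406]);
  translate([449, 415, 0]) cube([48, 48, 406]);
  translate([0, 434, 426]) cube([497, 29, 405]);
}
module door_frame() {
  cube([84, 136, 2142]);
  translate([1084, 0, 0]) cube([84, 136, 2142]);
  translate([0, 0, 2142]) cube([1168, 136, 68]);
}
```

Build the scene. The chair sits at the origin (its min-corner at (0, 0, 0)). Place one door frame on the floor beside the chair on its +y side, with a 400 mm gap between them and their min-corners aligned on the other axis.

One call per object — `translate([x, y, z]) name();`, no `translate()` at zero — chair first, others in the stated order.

chair();
translate([0, 863, 0]) door_frame();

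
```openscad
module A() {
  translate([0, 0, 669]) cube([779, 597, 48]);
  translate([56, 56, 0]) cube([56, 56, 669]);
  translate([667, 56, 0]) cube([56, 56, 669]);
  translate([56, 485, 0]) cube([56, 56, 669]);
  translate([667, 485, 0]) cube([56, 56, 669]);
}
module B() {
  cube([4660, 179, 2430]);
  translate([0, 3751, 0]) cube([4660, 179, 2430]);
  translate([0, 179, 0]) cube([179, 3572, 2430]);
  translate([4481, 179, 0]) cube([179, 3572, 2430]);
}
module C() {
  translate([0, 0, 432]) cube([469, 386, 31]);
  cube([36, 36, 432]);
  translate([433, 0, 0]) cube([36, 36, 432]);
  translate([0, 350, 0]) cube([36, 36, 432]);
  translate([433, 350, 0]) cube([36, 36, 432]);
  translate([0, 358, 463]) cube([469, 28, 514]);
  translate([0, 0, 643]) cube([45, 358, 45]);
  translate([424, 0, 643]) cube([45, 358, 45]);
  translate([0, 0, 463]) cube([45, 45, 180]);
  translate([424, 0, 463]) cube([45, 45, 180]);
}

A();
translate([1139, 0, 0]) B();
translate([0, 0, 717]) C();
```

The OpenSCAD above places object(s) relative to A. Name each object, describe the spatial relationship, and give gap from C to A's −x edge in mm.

A is a table. B is a house frame. C is a chair. The house frame is on the floor beside the table on its +x side. The chair is on top of the table. The gap from the chair to the table's −x edge is 0 mm.

The chair's min-x is at 0; the table's min-x is 0; gap = 0 mm.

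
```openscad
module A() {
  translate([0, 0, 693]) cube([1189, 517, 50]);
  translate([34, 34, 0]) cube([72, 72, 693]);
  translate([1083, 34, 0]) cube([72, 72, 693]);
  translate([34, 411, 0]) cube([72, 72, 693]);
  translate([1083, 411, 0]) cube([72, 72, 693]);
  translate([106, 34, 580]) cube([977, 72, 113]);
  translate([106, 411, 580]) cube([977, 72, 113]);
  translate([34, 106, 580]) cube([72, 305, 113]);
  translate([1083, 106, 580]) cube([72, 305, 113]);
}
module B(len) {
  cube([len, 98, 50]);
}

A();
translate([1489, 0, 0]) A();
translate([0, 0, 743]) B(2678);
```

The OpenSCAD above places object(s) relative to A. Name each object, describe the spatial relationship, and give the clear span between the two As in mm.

A is a table. B is a beam. A beam spans the tops of two tables. The clear span between the two tables is 300 mm.

Second table starts at x = 1489; first ends at x = 1189; clear span = 1489 − 1189 = 300 mm.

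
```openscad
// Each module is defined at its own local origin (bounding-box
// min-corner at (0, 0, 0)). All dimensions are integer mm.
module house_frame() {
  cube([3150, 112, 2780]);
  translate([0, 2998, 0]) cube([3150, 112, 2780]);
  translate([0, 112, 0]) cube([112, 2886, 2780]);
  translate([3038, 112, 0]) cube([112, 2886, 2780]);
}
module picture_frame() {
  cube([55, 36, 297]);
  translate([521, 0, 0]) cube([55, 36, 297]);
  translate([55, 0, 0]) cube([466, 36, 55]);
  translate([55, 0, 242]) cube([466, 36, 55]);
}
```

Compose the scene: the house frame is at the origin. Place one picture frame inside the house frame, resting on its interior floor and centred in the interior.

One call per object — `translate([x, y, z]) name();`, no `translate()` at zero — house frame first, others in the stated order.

house_frame();
translate([1287, 1537, 0]) picture_frame();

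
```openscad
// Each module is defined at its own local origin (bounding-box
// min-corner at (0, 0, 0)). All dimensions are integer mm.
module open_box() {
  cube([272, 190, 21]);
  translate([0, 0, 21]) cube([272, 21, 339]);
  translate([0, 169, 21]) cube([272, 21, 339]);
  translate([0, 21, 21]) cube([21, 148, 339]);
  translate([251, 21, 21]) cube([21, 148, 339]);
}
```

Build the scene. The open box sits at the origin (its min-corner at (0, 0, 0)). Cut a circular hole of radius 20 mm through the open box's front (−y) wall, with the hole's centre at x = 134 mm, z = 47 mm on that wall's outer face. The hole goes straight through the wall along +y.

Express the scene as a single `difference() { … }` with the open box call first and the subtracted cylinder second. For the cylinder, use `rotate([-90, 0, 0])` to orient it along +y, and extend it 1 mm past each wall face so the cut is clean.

difference() {
  open_box();
  translate([134, -1, 47]) rotate([-90, 0, 0]) cylinder(h = 23, r = 20);
}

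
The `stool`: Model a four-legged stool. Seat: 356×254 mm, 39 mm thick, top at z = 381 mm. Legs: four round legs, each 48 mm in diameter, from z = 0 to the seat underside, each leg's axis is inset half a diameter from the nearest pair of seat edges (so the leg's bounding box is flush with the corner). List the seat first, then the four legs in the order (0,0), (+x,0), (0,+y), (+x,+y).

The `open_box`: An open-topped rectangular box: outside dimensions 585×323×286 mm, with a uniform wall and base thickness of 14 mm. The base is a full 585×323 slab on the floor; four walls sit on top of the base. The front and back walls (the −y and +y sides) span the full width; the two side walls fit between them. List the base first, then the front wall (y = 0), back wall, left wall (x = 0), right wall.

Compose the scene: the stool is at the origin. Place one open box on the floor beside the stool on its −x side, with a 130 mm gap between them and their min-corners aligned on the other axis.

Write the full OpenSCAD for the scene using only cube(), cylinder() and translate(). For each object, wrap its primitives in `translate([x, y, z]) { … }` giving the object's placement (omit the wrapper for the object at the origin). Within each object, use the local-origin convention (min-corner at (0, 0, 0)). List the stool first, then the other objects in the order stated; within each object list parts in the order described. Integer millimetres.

translate([0, 0, 342]) cube([356, 254, 39]);
translate([24, 24, 0]) cylinder(h = 342, r = 24);
translate([332, 24, 0]) cylinder(h = 342, r = 24);
translate([24, 230, 0]) cylinder(h = 342, r = 24);
translate([332, 230, 0]) cylinder(h = 342, r = 24);
translate([-715, 0, 0]) {
  cube([585, 323, 14]);
  translate([0, 0, 14]) cube([585, 14, 272]);
  translate([0, 309, 14]) cube([585, 14, 272]);
  translate([0, 14, 14]) cube([14, 295, 272]);
  translate([571, 14, 14]) cube([14, 295, 272]);
}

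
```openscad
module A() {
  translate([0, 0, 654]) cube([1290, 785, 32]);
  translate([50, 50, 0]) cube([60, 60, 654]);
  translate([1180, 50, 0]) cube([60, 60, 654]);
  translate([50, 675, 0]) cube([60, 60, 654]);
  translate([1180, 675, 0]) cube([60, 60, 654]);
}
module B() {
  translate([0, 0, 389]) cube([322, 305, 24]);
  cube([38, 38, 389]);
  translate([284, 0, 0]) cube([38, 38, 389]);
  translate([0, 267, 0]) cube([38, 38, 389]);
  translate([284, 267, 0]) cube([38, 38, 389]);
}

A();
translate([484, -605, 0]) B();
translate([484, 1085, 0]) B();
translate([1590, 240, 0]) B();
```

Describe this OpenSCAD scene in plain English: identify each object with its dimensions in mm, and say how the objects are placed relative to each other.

A is a table with a 1290×785 mm rectangular top, 32 mm thick, top surface at z = 686 mm, supported by four 60×60 mm square legs, each inset 50 mm from the nearest pair of top edges, running from the floor.

B is a four-legged stool. The seat is a 322×305×24 mm slab whose top surface is at z = 413 mm; four square legs, each 38×38 mm in cross-section, run from the floor (z = 0) to the underside of the seat, each flush with a corner of the seat.

Three stools sit around the table at the −y, +y, +x sides.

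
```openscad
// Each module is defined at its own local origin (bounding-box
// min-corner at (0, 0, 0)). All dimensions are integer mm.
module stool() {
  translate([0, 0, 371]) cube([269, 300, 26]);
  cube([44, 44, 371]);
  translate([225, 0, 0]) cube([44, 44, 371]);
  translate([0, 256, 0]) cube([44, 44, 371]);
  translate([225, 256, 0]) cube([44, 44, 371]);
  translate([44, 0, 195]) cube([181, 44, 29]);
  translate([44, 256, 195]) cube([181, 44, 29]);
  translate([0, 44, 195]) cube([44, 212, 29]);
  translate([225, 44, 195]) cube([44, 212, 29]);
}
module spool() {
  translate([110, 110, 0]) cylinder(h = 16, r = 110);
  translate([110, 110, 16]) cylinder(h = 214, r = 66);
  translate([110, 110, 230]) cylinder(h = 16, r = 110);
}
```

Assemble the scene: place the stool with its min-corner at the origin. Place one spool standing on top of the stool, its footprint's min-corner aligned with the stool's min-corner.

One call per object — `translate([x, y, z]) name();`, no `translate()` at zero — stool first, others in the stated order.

stool();
translate([0, 0, 397]) spool();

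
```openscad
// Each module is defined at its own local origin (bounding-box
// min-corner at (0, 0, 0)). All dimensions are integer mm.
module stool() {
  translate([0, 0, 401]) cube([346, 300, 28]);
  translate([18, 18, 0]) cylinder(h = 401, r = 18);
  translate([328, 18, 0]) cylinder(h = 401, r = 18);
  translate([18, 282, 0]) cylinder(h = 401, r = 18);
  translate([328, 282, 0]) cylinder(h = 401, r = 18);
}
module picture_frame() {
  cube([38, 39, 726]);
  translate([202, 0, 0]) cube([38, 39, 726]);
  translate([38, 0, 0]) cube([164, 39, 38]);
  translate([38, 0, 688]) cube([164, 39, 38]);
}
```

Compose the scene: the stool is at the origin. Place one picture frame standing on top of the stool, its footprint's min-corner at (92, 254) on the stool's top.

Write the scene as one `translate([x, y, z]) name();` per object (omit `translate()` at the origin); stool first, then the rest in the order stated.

stool();
translate([92, 254, 429]) picture_frame();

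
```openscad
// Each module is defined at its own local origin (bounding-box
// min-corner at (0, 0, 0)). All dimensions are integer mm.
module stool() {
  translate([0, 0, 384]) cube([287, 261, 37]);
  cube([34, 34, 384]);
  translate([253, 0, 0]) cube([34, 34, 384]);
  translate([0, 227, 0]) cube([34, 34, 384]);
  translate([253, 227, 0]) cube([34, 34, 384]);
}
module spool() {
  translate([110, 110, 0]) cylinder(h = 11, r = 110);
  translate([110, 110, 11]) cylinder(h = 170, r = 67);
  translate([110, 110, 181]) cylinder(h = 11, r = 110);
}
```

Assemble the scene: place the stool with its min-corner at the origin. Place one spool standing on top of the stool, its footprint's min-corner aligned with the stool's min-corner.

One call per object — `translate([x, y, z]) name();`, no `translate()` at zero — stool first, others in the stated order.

stool();
translate([0, 0, 421]) spool();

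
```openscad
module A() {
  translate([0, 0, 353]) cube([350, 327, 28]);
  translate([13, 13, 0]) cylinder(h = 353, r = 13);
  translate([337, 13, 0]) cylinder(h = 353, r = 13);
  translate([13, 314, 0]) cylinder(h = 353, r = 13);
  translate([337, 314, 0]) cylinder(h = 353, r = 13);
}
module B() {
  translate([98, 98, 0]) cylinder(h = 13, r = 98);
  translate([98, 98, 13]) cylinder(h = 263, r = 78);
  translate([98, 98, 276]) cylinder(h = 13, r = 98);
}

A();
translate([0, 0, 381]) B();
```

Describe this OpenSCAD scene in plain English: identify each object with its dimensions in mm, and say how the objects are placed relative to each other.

A is a four-legged stool. The seat is a 350×327×28 mm slab whose top surface is at z = 381 mm; four round legs, each 26 mm in diameter, run from the floor (z = 0) to the underside of the seat, each leg's axis is inset half a diameter from the nearest pair of seat edges (so the leg's bounding box is flush with the corner).

B is a spool: two coaxial disc flanges of radius 98 mm and thickness 13 mm, joined by a core cylinder of radius 78 mm and height 263 mm. The lower flange rests on z = 0 and the three cylinders share a vertical axis.

The spool is on top of the stool.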